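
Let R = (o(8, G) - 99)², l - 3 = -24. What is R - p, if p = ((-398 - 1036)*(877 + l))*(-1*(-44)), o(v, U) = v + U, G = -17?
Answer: 54021840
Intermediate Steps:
l = -21 (l = 3 - 24 = -21)
o(v, U) = U + v
R = 11664 (R = ((-17 + 8) - 99)² = (-9 - 99)² = (-108)² = 11664)
p = -54010176 (p = ((-398 - 1036)*(877 - 21))*(-1*(-44)) = -1434*856*44 = -1227504*44 = -54010176)
R - p = 11664 - 1*(-54010176) = 11664 + 54010176 = 54021840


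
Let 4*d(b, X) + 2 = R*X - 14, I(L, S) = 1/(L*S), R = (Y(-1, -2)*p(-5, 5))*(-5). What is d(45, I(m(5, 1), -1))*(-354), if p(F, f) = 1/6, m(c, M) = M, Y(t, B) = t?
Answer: 5959/4 ≈ 1489.8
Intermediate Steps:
p(F, f) = 1/6
R = 5/6 (R = -1*1/6*(-5) = -1/6*(-5) = 5/6 ≈ 0.83333)
I(L, S) = 1/(L*S)
d(b, X) = -4 + 5*X/24 (d(b, X) = -1/2 + (5*X/6 - 14)/4 = -1/2 + (-14 + 5*X/6)/4 = -1/2 + (-7/2 + 5*X/24) = -4 + 5*X/24)
d(45, I(m(5, 1), -1))*(-354) = (-4 + 5*(1/(1*(-1)))/24)*(-354) = (-4 + 5*(1*(-1))/24)*(-354) = (-4 + (5/24)*(-1))*(-354) = (-4 - 5/24)*(-354) = -101/24*(-354) = 5959/4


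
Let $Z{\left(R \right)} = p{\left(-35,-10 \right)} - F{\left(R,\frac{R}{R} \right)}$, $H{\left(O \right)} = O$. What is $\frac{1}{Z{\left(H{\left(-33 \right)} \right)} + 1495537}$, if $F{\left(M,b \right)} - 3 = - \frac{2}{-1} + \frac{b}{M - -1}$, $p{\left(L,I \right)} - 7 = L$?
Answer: $\frac{32}{47856129} \approx 6.6867 \cdot 10^{-7}$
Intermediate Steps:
$p{\left(L,I \right)} = 7 + L$
$F{\left(M,b \right)} = 5 + \frac{b}{1 + M}$ ($F{\left(M,b \right)} = 3 + \left(- \frac{2}{-1} + \frac{b}{M - -1}\right) = 3 + \left(\left(-2\right) \left(-1\right) + \frac{b}{M + 1}\right) = 3 + \left(2 + \frac{b}{1 + M}\right) = 5 + \frac{b}{1 + M}$)
$Z{\left(R \right)} = -28 - \frac{6 + 5 R}{1 + R}$ ($Z{\left(R \right)} = \left(7 - 35\right) - \frac{5 + \frac{R}{R} + 5 R}{1 + R} = -28 - \frac{5 + 1 + 5 R}{1 + R} = -28 - \frac{6 + 5 R}{1 + R}$)
$\frac{1}{Z{\left(H{\left(-33 \right)} \right)} + 1495537} = \frac{1}{\frac{-34 - -1089}{1 - 33} + 1495537} = \frac{1}{\frac{-34 + 1089}{-32} + 1495537} = \frac{1}{\left(- \frac{1}{32}\right) 1055 + 1495537} = \frac{1}{- \frac{1055}{32} + 1495537} = \frac{1}{\frac{47856129}{32}} = \frac{32}{47856129}$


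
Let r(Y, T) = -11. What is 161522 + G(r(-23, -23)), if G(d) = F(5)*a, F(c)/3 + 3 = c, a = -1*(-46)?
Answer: 161798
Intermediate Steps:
a = 46
F(c) = -9 + 3*c
G(d) = 276 (G(d) = (-9 + 3*5)*46 = (-9 + 15)*46 = 6*46 = 276)
161522 + G(r(-23, -23)) = 161522 + 276 = 161798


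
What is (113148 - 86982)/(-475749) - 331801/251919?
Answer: -18271745167/13316690259 ≈ -1.3721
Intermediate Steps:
(113148 - 86982)/(-475749) - 331801/251919 = 26166*(-1/475749) - 331801*1/251919 = -8722/158583 - 331801/251919 = -18271745167/13316690259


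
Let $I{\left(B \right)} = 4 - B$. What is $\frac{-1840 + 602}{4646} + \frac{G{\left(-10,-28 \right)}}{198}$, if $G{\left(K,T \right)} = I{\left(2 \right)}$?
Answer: $- \frac{58958}{229977} \approx -0.25636$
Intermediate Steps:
$G{\left(K,T \right)} = 2$ ($G{\left(K,T \right)} = 4 - 2 = 2$)
$\frac{-1840 + 602}{4646} + \frac{G{\left(-10,-28 \right)}}{198} = \frac{-1840 + 602}{4646} + \frac{2}{198} = \left(-1238\right) \frac{1}{4646} + 2 \cdot \frac{1}{198} = - \frac{619}{2323} + \frac{1}{99} = - \frac{58958}{229977}$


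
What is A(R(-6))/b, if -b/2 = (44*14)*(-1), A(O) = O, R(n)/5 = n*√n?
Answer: -15*I*√6/616 ≈ -0.059647*I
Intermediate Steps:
R(n) = 5*n^(3/2) (R(n) = 5*(n*√n) = 5*n^(3/2))
b = 1232 (b = -2*44*14*(-1) = -1232*(-1) = -2*(-616) = 1232)
A(R(-6))/b = (5*(-6)^(3/2))/1232 = (5*(-6*I*√6))*(1/1232) = -30*I*√6*(1/1232) = -15*I*√6/616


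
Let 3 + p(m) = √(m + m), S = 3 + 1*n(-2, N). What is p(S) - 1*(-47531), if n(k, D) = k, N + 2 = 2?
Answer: 47528 + √2 ≈ 47529.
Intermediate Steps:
N = 0 (N = -2 + 2 = 0)
S = 1 (S = 3 + 1*(-2) = 3 - 2 = 1)
p(m) = -3 + √2*√m (p(m) = -3 + √(m + m) = -3 + √(2*m) = -3 + √2*√m)
p(S) - 1*(-47531) = (-3 + √2*√1) - 1*(-47531) = (-3 + √2*1) + 47531 = (-3 + √2) + 47531 = 47528 + √2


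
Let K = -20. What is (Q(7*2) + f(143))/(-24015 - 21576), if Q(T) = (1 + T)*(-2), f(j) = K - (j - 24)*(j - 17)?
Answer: 15044/45591 ≈ 0.32998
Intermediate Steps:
f(j) = -20 - (-24 + j)*(-17 + j) (f(j) = -20 - (j - 24)*(j - 17) = -20 - (-24 + j)*(-17 + j))
Q(T) = -2 - 2*T
(Q(7*2) + f(143))/(-24015 - 21576) = ((-2 - 14*2) + (-428 - 1*143² + 41*143))/(-24015 - 21576) = ((-2 - 2*14) + (-428 - 1*20449 + 5863))/(-45591) = ((-2 - 28) + (-428 - 20449 + 5863))*(-1/45591) = (-30 - 15014)*(-1/45591) = -15044*(-1/45591) = 15044/45591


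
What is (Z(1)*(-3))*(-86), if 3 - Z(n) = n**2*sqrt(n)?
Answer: 516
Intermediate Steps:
Z(n) = 3 - n**(5/2) (Z(n) = 3 - n**2*sqrt(n) = 3 - n**(5/2))
(Z(1)*(-3))*(-86) = ((3 - 1**(5/2))*(-3))*(-86) = ((3 - 1*1)*(-3))*(-86) = ((3 - 1)*(-3))*(-86) = (2*(-3))*(-86) = -6*(-86) = 516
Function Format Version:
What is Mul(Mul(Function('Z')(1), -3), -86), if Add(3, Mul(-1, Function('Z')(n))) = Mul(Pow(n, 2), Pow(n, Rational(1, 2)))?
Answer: 516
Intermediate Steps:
Function('Z')(n) = Add(3, Mul(-1, Pow(n, Rational(5, 2)))) (Function('Z')(n) = Add(3, Mul(-1, Mul(Pow(n, 2), Pow(n, Rational(1, 2))))) = Add(3, Mul(-1, Pow(n, Rational(5, 2)))))
Mul(Mul(Function('Z')(1), -3), -86) = Mul(Mul(Add(3, Mul(-1, Pow(1, Rational(5, 2)))), -3), -86) = Mul(Mul(Add(3, Mul(-1, 1)), -3), -86) = Mul(Mul(Add(3, -1), -3), -86) = Mul(Mul(2, -3), -86) = Mul(-6, -86) = 516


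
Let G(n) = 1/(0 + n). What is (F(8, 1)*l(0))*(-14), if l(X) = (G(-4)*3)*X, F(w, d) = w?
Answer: 0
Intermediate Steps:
G(n) = 1/n
l(X) = -3*X/4 (l(X) = (3/(-4))*X = (-¼*3)*X = -3*X/4)
(F(8, 1)*l(0))*(-14) = (8*(-¾*0))*(-14) = (8*0)*(-14) = 0*(-14) = 0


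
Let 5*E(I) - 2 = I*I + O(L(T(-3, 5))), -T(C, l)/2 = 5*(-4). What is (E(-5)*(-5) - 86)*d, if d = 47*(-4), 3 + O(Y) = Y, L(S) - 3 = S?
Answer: 28764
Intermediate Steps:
T(C, l) = 40 (T(C, l) = -10*(-4) = -2*(-20) = 40)
L(S) = 3 + S
O(Y) = -3 + Y
d = -188
E(I) = 42/5 + I²/5 (E(I) = ⅖ + (I*I + (-3 + (3 + 40)))/5 = ⅖ + (I² + (-3 + 43))/5 = ⅖ + (I² + 40)/5 = ⅖ + (40 + I²)/5 = ⅖ + (8 + I²/5) = 42/5 + I²/5)
(E(-5)*(-5) - 86)*d = ((42/5 + (⅕)*(-5)²)*(-5) - 86)*(-188) = ((42/5 + (⅕)*25)*(-5) - 86)*(-188) = ((42/5 + 5)*(-5) - 86)*(-188) = ((67/5)*(-5) - 86)*(-188) = (-67 - 86)*(-188) = -153*(-188) = 28764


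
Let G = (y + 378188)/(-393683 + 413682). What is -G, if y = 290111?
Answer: -668299/19999 ≈ -33.417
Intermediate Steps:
G = 668299/19999 (G = (290111 + 378188)/(-393683 + 413682) = 668299/19999 ≈ 33.417)
-G = -1*668299/19999 = -668299/19999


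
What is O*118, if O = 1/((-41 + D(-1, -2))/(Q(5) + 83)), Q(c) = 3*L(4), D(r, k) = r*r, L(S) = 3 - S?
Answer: -236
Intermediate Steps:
D(r, k) = r²
Q(c) = -3 (Q(c) = 3*(3 - 1*4) = 3*(3 - 4) = 3*(-1) = -3)
O = -2 (O = 1/((-41 + (-1)²)/(-3 + 83)) = 1/((-41 + 1)/80) = 1/(-40*1/80) = 1/(-½) = -2)
O*118 = -2*118 = -236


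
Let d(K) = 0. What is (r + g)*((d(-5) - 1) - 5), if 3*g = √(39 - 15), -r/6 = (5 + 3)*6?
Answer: 1728 - 4*√6 ≈ 1718.2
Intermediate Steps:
r = -288 (r = -6*(5 + 3)*6 = -48*6 = -6*48 = -288)
g = 2*√6/3 (g = √(39 - 15)/3 = √24/3 = (2*√6)/3 = 2*√6/3 ≈ 1.6330)
(r + g)*((d(-5) - 1) - 5) = (-288 + 2*√6/3)*((0 - 1) - 5) = (-288 + 2*√6/3)*(-1 - 5) = (-288 + 2*√6/3)*(-6) = 1728 - 4*√6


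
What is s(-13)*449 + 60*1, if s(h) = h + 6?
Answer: -3083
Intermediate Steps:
s(h) = 6 + h
s(-13)*449 + 60*1 = (6 - 13)*449 + 60*1 = -7*449 + 60 = -3143 + 60 = -3083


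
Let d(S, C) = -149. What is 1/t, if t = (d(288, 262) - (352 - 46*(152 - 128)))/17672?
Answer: 17672/603 ≈ 29.307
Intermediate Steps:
t = 603/17672 (t = (-149 - (352 - 46*(152 - 128)))/17672 = (-149 - (352 - 46*24))*(1/17672) = (-149 - (352 - 1104))*(1/17672) = (-149 - 1*(-752))*(1/17672) = (-149 + 752)*(1/17672) = 603*(1/17672) = 603/17672 ≈ 0.034122)
1/t = 1/(603/17672) = 17672/603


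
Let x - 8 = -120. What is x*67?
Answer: -7504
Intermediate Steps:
x = -112 (x = 8 - 120 = -112)
x*67 = -112*67 = -7504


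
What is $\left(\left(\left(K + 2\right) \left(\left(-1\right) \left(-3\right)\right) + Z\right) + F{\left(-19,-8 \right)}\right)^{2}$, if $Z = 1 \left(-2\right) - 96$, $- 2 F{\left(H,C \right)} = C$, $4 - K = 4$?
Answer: $7744$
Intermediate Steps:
$K = 0$ ($K = 4 - 4 = 0$)
$F{\left(H,C \right)} = - \frac{C}{2}$
$Z = -98$ ($Z = -2 - 96 = -98$)
$\left(\left(\left(K + 2\right) \left(\left(-1\right) \left(-3\right)\right) + Z\right) + F{\left(-19,-8 \right)}\right)^{2} = \left(\left(\left(0 + 2\right) \left(\left(-1\right) \left(-3\right)\right) - 98\right) - -4\right)^{2} = \left(\left(2 \cdot 3 - 98\right) + 4\right)^{2} = \left(\left(6 - 98\right) + 4\right)^{2} = \left(-92 + 4\right)^{2} = \left(-88\right)^{2} = 7744$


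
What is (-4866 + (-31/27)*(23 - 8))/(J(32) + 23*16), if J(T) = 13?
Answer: -43949/3429 ≈ -12.817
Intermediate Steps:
(-4866 + (-31/27)*(23 - 8))/(J(32) + 23*16) = (-4866 + (-31/27)*(23 - 8))/(13 + 23*16) = (-4866 - 31*1/27*15)/(13 + 368) = (-4866 - 31/27*15)/381 = (-4866 - 155/9)*(1/381) = -43949/9*1/381 = -43949/3429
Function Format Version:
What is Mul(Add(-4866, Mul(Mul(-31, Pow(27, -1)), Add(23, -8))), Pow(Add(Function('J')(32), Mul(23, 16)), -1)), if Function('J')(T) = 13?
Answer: Rational(-43949, 3429) ≈ -12.817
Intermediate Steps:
Mul(Add(-4866, Mul(Mul(-31, Pow(27, -1)), Add(23, -8))), Pow(Add(Function('J')(32), Mul(23, 16)), -1)) = Mul(Add(-4866, Mul(Mul(-31, Pow(27, -1)), Add(23, -8))), Pow(Add(13, Mul(23, 16)), -1)) = Mul(Add(-4866, Mul(Mul(-31, Rational(1, 27)), 15)), Pow(Add(13, 368), -1)) = Mul(Add(-4866, Mul(Rational(-31, 27), 15)), Pow(381, -1)) = Mul(Add(-4866, Rational(-155, 9)), Rational(1, 381)) = Mul(Rational(-43949, 9), Rational(1, 381)) = Rational(-43949, 3429)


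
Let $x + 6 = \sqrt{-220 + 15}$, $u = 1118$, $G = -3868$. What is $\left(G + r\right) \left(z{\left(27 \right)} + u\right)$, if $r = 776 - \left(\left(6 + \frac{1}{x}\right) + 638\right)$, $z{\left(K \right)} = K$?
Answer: $- \frac{1030923650}{241} + \frac{1145 i \sqrt{205}}{241} \approx -4.2777 \cdot 10^{6} + 68.025 i$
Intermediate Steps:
$x = -6 + i \sqrt{205}$ ($x = -6 + \sqrt{-220 + 15} = -6 + \sqrt{-205} = -6 + i \sqrt{205} \approx -6.0 + 14.318 i$)
$r = 132 - \frac{1}{-6 + i \sqrt{205}}$ ($r = 776 - \left(\left(6 + \frac{1}{-6 + i \sqrt{205}}\right) + 638\right) = 776 - \left(644 + \frac{1}{-6 + i \sqrt{205}}\right) = 132 - \frac{1}{-6 + i \sqrt{205}} \approx 132.02 + 0.05941 i$)
$\left(G + r\right) \left(z{\left(27 \right)} + u\right) = \left(-3868 + \left(\frac{31818}{241} + \frac{i \sqrt{205}}{241}\right)\right) \left(27 + 1118\right) = \left(- \frac{900370}{241} + \frac{i \sqrt{205}}{241}\right) 1145 = - \frac{1030923650}{241} + \frac{1145 i \sqrt{205}}{241}$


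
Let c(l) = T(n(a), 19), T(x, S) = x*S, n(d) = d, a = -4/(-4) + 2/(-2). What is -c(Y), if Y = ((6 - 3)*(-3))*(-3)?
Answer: 0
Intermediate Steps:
a = 0 (a = -4*(-1/4) + 2*(-1/2) = 1 - 1 = 0)
T(x, S) = S*x
Y = 27 (Y = (3*(-3))*(-3) = -9*(-3) = 27)
c(l) = 0 (c(l) = 19*0 = 0)
-c(Y) = -1*0 = 0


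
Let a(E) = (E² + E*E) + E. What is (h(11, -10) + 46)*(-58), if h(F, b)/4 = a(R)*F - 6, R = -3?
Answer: -39556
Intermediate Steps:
a(E) = E + 2*E² (a(E) = (E² + E²) + E = 2*E² + E = E + 2*E²)
h(F, b) = -24 + 60*F (h(F, b) = 4*((-3*(1 + 2*(-3)))*F - 6) = 4*((-3*(1 - 6))*F - 6) = 4*((-3*(-5))*F - 6) = 4*(15*F - 6) = 4*(-6 + 15*F) = -24 + 60*F)
(h(11, -10) + 46)*(-58) = ((-24 + 60*11) + 46)*(-58) = ((-24 + 660) + 46)*(-58) = (636 + 46)*(-58) = 682*(-58) = -39556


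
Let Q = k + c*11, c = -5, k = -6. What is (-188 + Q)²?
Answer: 62001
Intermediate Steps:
Q = -61 (Q = -6 - 5*11 = -6 - 55 = -61)
(-188 + Q)² = (-188 - 61)² = (-249)² = 62001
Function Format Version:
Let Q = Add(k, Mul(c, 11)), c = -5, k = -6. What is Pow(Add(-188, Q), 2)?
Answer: 62001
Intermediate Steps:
Q = -61 (Q = Add(-6, Mul(-5, 11)) = Add(-6, -55) = -61)
Pow(Add(-188, Q), 2) = Pow(Add(-188, -61), 2) = Pow(-249, 2) = 62001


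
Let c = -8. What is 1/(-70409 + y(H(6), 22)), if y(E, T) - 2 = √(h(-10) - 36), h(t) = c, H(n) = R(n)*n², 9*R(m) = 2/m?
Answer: -70407/4957145693 - 2*I*√11/4957145693 ≈ -1.4203e-5 - 1.3381e-9*I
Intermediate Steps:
R(m) = 2/(9*m) (R(m) = (2/m)/9 = 2/(9*m))
H(n) = 2*n/9 (H(n) = (2/(9*n))*n² = 2*n/9)
h(t) = -8
y(E, T) = 2 + 2*I*√11 (y(E, T) = 2 + √(-8 - 36) = 2 + √(-44) = 2 + 2*I*√11)
1/(-70409 + y(H(6), 22)) = 1/(-70409 + (2 + 2*I*√11)) = 1/(-70407 + 2*I*√11)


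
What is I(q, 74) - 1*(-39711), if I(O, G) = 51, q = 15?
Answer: 39762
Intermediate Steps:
I(q, 74) - 1*(-39711) = 51 - 1*(-39711) = 51 + 39711 = 39762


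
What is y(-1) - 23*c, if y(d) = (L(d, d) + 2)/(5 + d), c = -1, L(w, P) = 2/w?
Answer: 23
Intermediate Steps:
y(d) = (2 + 2/d)/(5 + d) (y(d) = (2/d + 2)/(5 + d) = (2 + 2/d)/(5 + d))
y(-1) - 23*c = 2*(1 - 1)/(-1*(5 - 1)) - 23*(-1) = 2*(-1)*0/4 + 23 = 2*(-1)*(1/4)*0 + 23 = 0 + 23 = 23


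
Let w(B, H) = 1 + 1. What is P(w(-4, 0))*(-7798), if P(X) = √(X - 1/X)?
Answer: -3899*√6 ≈ -9550.6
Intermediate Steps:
w(B, H) = 2
P(w(-4, 0))*(-7798) = √(2 - 1/2)*(-7798) = √(2 - 1*½)*(-7798) = √(2 - ½)*(-7798) = √(3/2)*(-7798) = (√6/2)*(-7798) = -3899*√6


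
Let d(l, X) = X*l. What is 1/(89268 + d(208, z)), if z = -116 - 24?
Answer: 1/60148 ≈ 1.6626e-5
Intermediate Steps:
z = -140
1/(89268 + d(208, z)) = 1/(89268 - 140*208) = 1/(89268 - 29120) = 1/60148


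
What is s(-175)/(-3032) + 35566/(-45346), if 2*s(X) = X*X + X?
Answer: -399114481/68744536 ≈ -5.8058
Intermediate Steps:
s(X) = X/2 + X**2/2 (s(X) = (X*X + X)/2 = (X**2 + X)/2 = (X + X**2)/2 = X/2 + X**2/2)
s(-175)/(-3032) + 35566/(-45346) = ((1/2)*(-175)*(1 - 175))/(-3032) + 35566/(-45346) = ((1/2)*(-175)*(-174))*(-1/3032) + 35566*(-1/45346) = 15225*(-1/3032) - 17783/22673 = -15225/3032 - 17783/22673 = -399114481/68744536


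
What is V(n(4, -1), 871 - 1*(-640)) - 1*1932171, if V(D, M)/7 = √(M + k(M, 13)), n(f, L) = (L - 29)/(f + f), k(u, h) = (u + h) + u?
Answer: -1932171 + 7*√4546 ≈ -1.9317e+6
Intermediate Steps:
k(u, h) = h + 2*u (k(u, h) = (h + u) + u = h + 2*u)
n(f, L) = (-29 + L)/(2*f) (n(f, L) = (-29 + L)/((2*f)) = (-29 + L)*(1/(2*f)) = (-29 + L)/(2*f))
V(D, M) = 7*√(13 + 3*M) (V(D, M) = 7*√(M + (13 + 2*M)) = 7*√(13 + 3*M))
V(n(4, -1), 871 - 1*(-640)) - 1*1932171 = 7*√(13 + 3*(871 - 1*(-640))) - 1*1932171 = 7*√(13 + 3*(871 + 640)) - 1932171 = 7*√(13 + 3*1511) - 1932171 = 7*√(13 + 4533) - 1932171 = 7*√4546 - 1932171 = -1932171 + 7*√4546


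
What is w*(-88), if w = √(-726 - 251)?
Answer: -88*I*√977 ≈ -2750.6*I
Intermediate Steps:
w = I*√977 (w = √(-977) = I*√977 ≈ 31.257*I)
w*(-88) = (I*√977)*(-88) = -88*I*√977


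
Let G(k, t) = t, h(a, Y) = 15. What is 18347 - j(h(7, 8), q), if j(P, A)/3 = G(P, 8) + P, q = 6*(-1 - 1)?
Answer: 18278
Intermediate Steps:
q = -12 (q = 6*(-2) = -12)
j(P, A) = 24 + 3*P (j(P, A) = 3*(8 + P) = 24 + 3*P)
18347 - j(h(7, 8), q) = 18347 - (24 + 3*15) = 18347 - (24 + 45) = 18347 - 1*69 = 18347 - 69 = 18278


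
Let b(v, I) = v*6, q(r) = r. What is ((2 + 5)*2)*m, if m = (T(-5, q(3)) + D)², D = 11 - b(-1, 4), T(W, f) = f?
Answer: 5600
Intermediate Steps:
b(v, I) = 6*v
D = 17 (D = 11 - 6*(-1) = 11 - 1*(-6) = 11 + 6 = 17)
m = 400 (m = (3 + 17)² = 20² = 400)
((2 + 5)*2)*m = ((2 + 5)*2)*400 = (7*2)*400 = 14*400 = 5600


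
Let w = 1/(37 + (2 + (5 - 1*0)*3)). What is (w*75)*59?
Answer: 1475/18 ≈ 81.944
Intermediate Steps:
w = 1/54 (w = 1/(37 + (2 + (5 + 0)*3)) = 1/(37 + (2 + 5*3)) = 1/(37 + (2 + 15)) = 1/(37 + 17) = 1/54 ≈ 0.018519)
(w*75)*59 = ((1/54)*75)*59 = (25/18)*59 = 1475/18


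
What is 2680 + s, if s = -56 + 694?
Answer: 3318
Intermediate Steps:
s = 638
2680 + s = 2680 + 638 = 3318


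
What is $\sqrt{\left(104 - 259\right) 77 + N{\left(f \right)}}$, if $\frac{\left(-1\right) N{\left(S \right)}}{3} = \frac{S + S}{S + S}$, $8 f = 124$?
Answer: $i \sqrt{11938} \approx 109.26 i$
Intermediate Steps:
$f = \frac{31}{2}$ ($f = \frac{1}{8} \cdot 124 = \frac{31}{2} \approx 15.5$)
$N{\left(S \right)} = -3$ ($N{\left(S \right)} = - 3 \frac{S + S}{S + S} = - 3 \frac{2 S}{2 S} = - 3 \cdot 2 S \frac{1}{2 S} = \left(-3\right) 1 = -3$)
$\sqrt{\left(104 - 259\right) 77 + N{\left(f \right)}} = \sqrt{\left(104 - 259\right) 77 - 3} = \sqrt{\left(-155\right) 77 - 3} = \sqrt{-11935 - 3} = \sqrt{-11938} = i \sqrt{11938}$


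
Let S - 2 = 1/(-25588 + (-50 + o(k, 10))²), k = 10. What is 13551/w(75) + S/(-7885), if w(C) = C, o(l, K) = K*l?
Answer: 164462727317/910244400 ≈ 180.68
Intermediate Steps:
S = 46175/23088 (S = 2 + 1/(-25588 + (-50 + 10*10)²) = 2 + 1/(-25588 + (-50 + 100)²) = 2 + 1/(-25588 + 50²) = 2 + 1/(-25588 + 2500) = 2 + 1/(-23088) = 2 - 1/23088 = 46175/23088 ≈ 2.0000)
13551/w(75) + S/(-7885) = 13551/75 + (46175/23088)/(-7885) = 13551*(1/75) + (46175/23088)*(-1/7885) = 4517/25 - 9235/36409776 = 164462727317/910244400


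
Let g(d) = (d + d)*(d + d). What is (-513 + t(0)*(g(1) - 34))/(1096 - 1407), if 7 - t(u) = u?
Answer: 723/311 ≈ 2.3248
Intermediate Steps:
t(u) = 7 - u
g(d) = 4*d**2 (g(d) = (2*d)*(2*d) = 4*d**2)
(-513 + t(0)*(g(1) - 34))/(1096 - 1407) = (-513 + (7 - 1*0)*(4*1**2 - 34))/(1096 - 1407) = (-513 + (7 + 0)*(4*1 - 34))/(-311) = (-513 + 7*(4 - 34))*(-1/311) = (-513 + 7*(-30))*(-1/311) = (-513 - 210)*(-1/311) = -723*(-1/311) = 723/311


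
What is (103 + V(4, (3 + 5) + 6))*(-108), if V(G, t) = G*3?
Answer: -12420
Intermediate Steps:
V(G, t) = 3*G
(103 + V(4, (3 + 5) + 6))*(-108) = (103 + 3*4)*(-108) = (103 + 12)*(-108) = 115*(-108) = -12420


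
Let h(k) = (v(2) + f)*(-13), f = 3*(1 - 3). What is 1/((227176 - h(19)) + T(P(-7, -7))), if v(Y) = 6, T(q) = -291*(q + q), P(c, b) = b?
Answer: 1/231250 ≈ 4.3243e-6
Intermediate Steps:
f = -6 (f = 3*(-2) = -6)
T(q) = -582*q
h(k) = 0 (h(k) = (6 - 6)*(-13) = 0*(-13) = 0)
1/((227176 - h(19)) + T(P(-7, -7))) = 1/((227176 - 1*0) - 582*(-7)) = 1/((227176 + 0) + 4074) = 1/(227176 + 4074) = 1/231250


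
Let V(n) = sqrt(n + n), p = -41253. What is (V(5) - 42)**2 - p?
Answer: 43027 - 84*sqrt(10) ≈ 42761.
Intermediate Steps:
V(n) = sqrt(2)*sqrt(n) (V(n) = sqrt(2*n) = sqrt(2)*sqrt(n))
(V(5) - 42)**2 - p = (sqrt(2)*sqrt(5) - 42)**2 - 1*(-41253) = (sqrt(10) - 42)**2 + 41253 = (-42 + sqrt(10))**2 + 41253 = 41253 + (-42 + sqrt(10))**2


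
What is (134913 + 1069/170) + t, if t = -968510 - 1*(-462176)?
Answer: -63140501/170 ≈ -3.7141e+5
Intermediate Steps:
t = -506334 (t = -968510 + 462176 = -506334)
(134913 + 1069/170) + t = (134913 + 1069/170) - 506334 = 22936279/170 - 506334 = -63140501/170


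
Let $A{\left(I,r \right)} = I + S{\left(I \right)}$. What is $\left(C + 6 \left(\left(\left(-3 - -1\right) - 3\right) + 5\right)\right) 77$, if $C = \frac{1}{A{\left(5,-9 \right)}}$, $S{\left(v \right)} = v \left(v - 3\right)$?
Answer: $\frac{77}{15} \approx 5.1333$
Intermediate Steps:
$S{\left(v \right)} = v \left(-3 + v\right)$
$A{\left(I,r \right)} = I + I \left(-3 + I\right)$
$C = \frac{1}{15}$ ($C = \frac{1}{5 \left(-2 + 5\right)} = \frac{1}{5 \cdot 3} = \frac{1}{15} \approx 0.066667$)
$\left(C + 6 \left(\left(\left(-3 - -1\right) - 3\right) + 5\right)\right) 77 = \left(\frac{1}{15} + 6 \left(\left(\left(-3 - -1\right) - 3\right) + 5\right)\right) 77 = \left(\frac{1}{15} + 6 \left(\left(\left(-3 + 1\right) - 3\right) + 5\right)\right) 77 = \left(\frac{1}{15} + 6 \left(\left(-2 - 3\right) + 5\right)\right) 77 = \left(\frac{1}{15} + 6 \left(-5 + 5\right)\right) 77 = \left(\frac{1}{15} + 6 \cdot 0\right) 77 = \left(\frac{1}{15} + 0\right) 77 = \frac{1}{15} \cdot 77 = \frac{77}{15}$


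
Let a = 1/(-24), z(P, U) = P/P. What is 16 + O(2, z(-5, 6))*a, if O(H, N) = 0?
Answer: 16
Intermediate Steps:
z(P, U) = 1
a = -1/24 ≈ -0.041667
16 + O(2, z(-5, 6))*a = 16 + 0*(-1/24) = 16 + 0 = 16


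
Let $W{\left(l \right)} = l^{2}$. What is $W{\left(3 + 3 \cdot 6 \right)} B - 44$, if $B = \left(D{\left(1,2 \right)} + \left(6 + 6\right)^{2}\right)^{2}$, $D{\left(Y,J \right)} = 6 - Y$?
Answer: $9790597$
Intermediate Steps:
$B = 22201$ ($B = \left(\left(6 - 1\right) + \left(6 + 6\right)^{2}\right)^{2} = \left(\left(6 - 1\right) + 12^{2}\right)^{2} = \left(5 + 144\right)^{2} = 149^{2} = 22201$)
$W{\left(3 + 3 \cdot 6 \right)} B - 44 = \left(3 + 3 \cdot 6\right)^{2} \cdot 22201 - 44 = \left(3 + 18\right)^{2} \cdot 22201 - 44 = 21^{2} \cdot 22201 - 44 = 441 \cdot 22201 - 44 = 9790641 - 44 = 9790597$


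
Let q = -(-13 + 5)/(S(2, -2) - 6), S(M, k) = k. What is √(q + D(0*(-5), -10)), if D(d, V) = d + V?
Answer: I*√11 ≈ 3.3166*I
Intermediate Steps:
D(d, V) = V + d
q = -1 (q = -(-13 + 5)/(-2 - 6) = -(-8)/(-8) = -(-8)*(-1)/8 = -1*1 = -1)
√(q + D(0*(-5), -10)) = √(-1 + (-10 + 0*(-5))) = √(-1 + (-10 + 0)) = √(-1 - 10) = √(-11) = I*√11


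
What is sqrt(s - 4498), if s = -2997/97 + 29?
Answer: I*sqrt(42339530)/97 ≈ 67.081*I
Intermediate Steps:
s = -184/97 (s = -2997/97 + 29 = -184/97 ≈ -1.8969)
sqrt(s - 4498) = sqrt(-184/97 - 4498) = sqrt(-436490/97) = I*sqrt(42339530)/97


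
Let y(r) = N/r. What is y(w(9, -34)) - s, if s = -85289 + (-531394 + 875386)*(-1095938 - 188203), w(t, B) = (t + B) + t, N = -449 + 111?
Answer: 3533874529457/8 ≈ 4.4173e+11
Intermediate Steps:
N = -338
w(t, B) = B + 2*t (w(t, B) = (B + t) + t = B + 2*t)
y(r) = -338/r
s = -441734316161 (s = -85289 + 343992*(-1284141) = -85289 - 441734230872 = -441734316161)
y(w(9, -34)) - s = -338/(-34 + 2*9) - 1*(-441734316161) = -338/(-34 + 18) + 441734316161 = -338/(-16) + 441734316161 = -338*(-1/16) + 441734316161 = 169/8 + 441734316161 = 3533874529457/8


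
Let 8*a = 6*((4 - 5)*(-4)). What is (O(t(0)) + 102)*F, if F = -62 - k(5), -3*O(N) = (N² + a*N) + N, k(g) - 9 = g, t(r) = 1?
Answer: -22876/3 ≈ -7625.3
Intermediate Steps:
k(g) = 9 + g
a = 3 (a = (6*((4 - 5)*(-4)))/8 = (6*(-1*(-4)))/8 = (6*4)/8 = (⅛)*24 = 3)
O(N) = -4*N/3 - N²/3 (O(N) = -((N² + 3*N) + N)/3 = -(N² + 4*N)/3 = -4*N/3 - N²/3)
F = -76 (F = -62 - (9 + 5) = -62 - 1*14 = -62 - 14 = -76)
(O(t(0)) + 102)*F = (-⅓*1*(4 + 1) + 102)*(-76) = (-⅓*1*5 + 102)*(-76) = (-5/3 + 102)*(-76) = (301/3)*(-76) = -22876/3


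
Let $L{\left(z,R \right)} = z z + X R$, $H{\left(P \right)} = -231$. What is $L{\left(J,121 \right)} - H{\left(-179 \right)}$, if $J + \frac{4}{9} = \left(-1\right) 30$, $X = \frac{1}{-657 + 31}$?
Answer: $\frac{58700861}{50706} \approx 1157.7$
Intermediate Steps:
$X = - \frac{1}{626}$ ($X = \frac{1}{-626} = - \frac{1}{626} \approx -0.0015974$)
$J = - \frac{274}{9}$ ($J = - \frac{4}{9} - 30 = - \frac{274}{9} \approx -30.444$)
$L{\left(z,R \right)} = z^{2} - \frac{R}{626}$ ($L{\left(z,R \right)} = z z - \frac{R}{626} = z^{2} - \frac{R}{626}$)
$L{\left(J,121 \right)} - H{\left(-179 \right)} = \left(\left(- \frac{274}{9}\right)^{2} - \frac{121}{626}\right) - -231 = \left(\frac{75076}{81} - \frac{121}{626}\right) + 231 = \frac{46987775}{50706} + 231 = \frac{58700861}{50706}$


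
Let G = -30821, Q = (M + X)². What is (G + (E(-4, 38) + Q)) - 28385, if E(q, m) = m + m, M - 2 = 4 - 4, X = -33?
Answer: -58169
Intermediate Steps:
M = 2 (M = 2 + (4 - 4) = 2 + 0 = 2)
Q = 961 (Q = (2 - 33)² = (-31)² = 961)
E(q, m) = 2*m
(G + (E(-4, 38) + Q)) - 28385 = (-30821 + (2*38 + 961)) - 28385 = (-30821 + (76 + 961)) - 28385 = (-30821 + 1037) - 28385 = -29784 - 28385 = -58169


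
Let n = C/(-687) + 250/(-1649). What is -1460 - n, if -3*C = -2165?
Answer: -4957854605/3398589 ≈ -1458.8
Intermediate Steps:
C = 2165/3 (C = -1/3*(-2165) = 2165/3 ≈ 721.67)
n = -4085335/3398589 (n = (2165/3)/(-687) + 250/(-1649) = (2165/3)*(-1/687) + 250*(-1/1649) = -2165/2061 - 250/1649 = -4085335/3398589 ≈ -1.2021)
-1460 - n = -1460 - 1*(-4085335/3398589) = -1460 + 4085335/3398589 = -4957854605/3398589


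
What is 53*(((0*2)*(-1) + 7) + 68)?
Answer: 3975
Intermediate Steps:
53*(((0*2)*(-1) + 7) + 68) = 53*((0*(-1) + 7) + 68) = 53*((0 + 7) + 68) = 53*(7 + 68) = 53*75 = 3975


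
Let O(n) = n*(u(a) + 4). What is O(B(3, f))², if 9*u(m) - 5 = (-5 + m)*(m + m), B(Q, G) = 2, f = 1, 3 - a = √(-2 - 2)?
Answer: 1700/81 - 224*I/27 ≈ 20.988 - 8.2963*I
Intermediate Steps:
a = 3 - 2*I (a = 3 - √(-2 - 2) = 3 - √(-4) = 3 - 2*I ≈ 3.0 - 2.0*I)
u(m) = 5/9 + 2*m*(-5 + m)/9 (u(m) = 5/9 + ((-5 + m)*(m + m))/9 = 5/9 + ((-5 + m)*(2*m))/9 = 5/9 + (2*m*(-5 + m))/9 = 5/9 + 2*m*(-5 + m)/9)
O(n) = n*(11/9 + 2*(3 - 2*I)²/9 + 20*I/9) (O(n) = n*((5/9 - 10*(3 - 2*I)/9 + 2*(3 - 2*I)²/9) + 4) = n*((5/9 + (-10/3 + 20*I/9) + 2*(3 - 2*I)²/9) + 4) = n*((-25/9 + 2*(3 - 2*I)²/9 + 20*I/9) + 4) = n*(11/9 + 2*(3 - 2*I)²/9 + 20*I/9))
O(B(3, f))² = ((⅑)*2*(21 - 4*I))² = (14/3 - 8*I/9)²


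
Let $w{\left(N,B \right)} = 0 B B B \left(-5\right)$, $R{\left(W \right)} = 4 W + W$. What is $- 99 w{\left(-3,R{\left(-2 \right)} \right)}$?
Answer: $0$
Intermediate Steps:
$R{\left(W \right)} = 5 W$
$w{\left(N,B \right)} = 0$ ($w{\left(N,B \right)} = 0 B^{2} B \left(-5\right) = 0 B^{3} \left(-5\right) = 0 \left(-5\right) = 0$)
$- 99 w{\left(-3,R{\left(-2 \right)} \right)} = \left(-99\right) 0 = 0$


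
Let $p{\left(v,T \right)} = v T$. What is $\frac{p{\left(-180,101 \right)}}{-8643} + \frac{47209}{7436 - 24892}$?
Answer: $- \frac{30225769}{50290736} \approx -0.60102$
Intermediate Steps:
$p{\left(v,T \right)} = T v$
$\frac{p{\left(-180,101 \right)}}{-8643} + \frac{47209}{7436 - 24892} = \frac{101 \left(-180\right)}{-8643} + \frac{47209}{7436 - 24892} = \left(-18180\right) \left(- \frac{1}{8643}\right) + \frac{47209}{7436 - 24892} = \frac{6060}{2881} + \frac{47209}{-17456} = \frac{6060}{2881} + 47209 \left(- \frac{1}{17456}\right) = \frac{6060}{2881} - \frac{47209}{17456} = - \frac{30225769}{50290736}$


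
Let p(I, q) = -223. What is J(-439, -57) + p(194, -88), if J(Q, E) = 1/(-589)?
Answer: -131348/589 ≈ -223.00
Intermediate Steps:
J(Q, E) = -1/589
J(-439, -57) + p(194, -88) = -1/589 - 223 = -131348/589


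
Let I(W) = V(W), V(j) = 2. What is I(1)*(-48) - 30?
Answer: -126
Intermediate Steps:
I(W) = 2
I(1)*(-48) - 30 = 2*(-48) - 30 = -96 - 30 = -126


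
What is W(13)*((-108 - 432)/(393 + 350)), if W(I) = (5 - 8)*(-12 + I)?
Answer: 1620/743 ≈ 2.1804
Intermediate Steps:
W(I) = 36 - 3*I (W(I) = -3*(-12 + I) = 36 - 3*I)
W(13)*((-108 - 432)/(393 + 350)) = (36 - 3*13)*((-108 - 432)/(393 + 350)) = (36 - 39)*(-540/743) = -(-1620)/743 = -3*(-540/743) = 1620/743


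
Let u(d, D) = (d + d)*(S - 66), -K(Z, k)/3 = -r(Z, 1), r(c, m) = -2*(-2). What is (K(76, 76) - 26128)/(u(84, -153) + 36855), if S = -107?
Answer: -26116/7791 ≈ -3.3521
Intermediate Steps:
r(c, m) = 4
K(Z, k) = 12 (K(Z, k) = -(-3)*4 = -3*(-4) = 12)
u(d, D) = -346*d (u(d, D) = (d + d)*(-107 - 66) = (2*d)*(-173) = -346*d)
(K(76, 76) - 26128)/(u(84, -153) + 36855) = (12 - 26128)/(-346*84 + 36855) = -26116/(-29064 + 36855) = -26116/7791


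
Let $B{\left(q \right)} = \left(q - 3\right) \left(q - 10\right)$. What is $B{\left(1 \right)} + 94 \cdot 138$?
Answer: $12990$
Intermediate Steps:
$B{\left(q \right)} = \left(-10 + q\right) \left(-3 + q\right)$ ($B{\left(q \right)} = \left(-3 + q\right) \left(-10 + q\right) = \left(-10 + q\right) \left(-3 + q\right)$)
$B{\left(1 \right)} + 94 \cdot 138 = \left(30 + 1^{2} - 13\right) + 94 \cdot 138 = \left(30 + 1 - 13\right) + 12972 = 18 + 12972 = 12990$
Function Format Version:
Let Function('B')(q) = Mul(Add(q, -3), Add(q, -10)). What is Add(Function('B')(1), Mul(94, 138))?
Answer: 12990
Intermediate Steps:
Function('B')(q) = Mul(Add(-10, q), Add(-3, q)) (Function('B')(q) = Mul(Add(-3, q), Add(-10, q)) = Mul(Add(-10, q), Add(-3, q)))
Add(Function('B')(1), Mul(94, 138)) = Add(Add(30, Pow(1, 2), Mul(-13, 1)), Mul(94, 138)) = Add(Add(30, 1, -13), 12972) = Add(18, 12972) = 12990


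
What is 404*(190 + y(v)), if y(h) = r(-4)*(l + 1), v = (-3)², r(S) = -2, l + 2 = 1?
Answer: 76760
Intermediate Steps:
l = -1 (l = -2 + 1 = -1)
v = 9
y(h) = 0 (y(h) = -2*(-1 + 1) = -2*0 = 0)
404*(190 + y(v)) = 404*(190 + 0) = 404*190 = 76760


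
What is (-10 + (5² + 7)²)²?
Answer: 1028196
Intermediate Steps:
(-10 + (5² + 7)²)² = (-10 + (25 + 7)²)² = (-10 + 32²)² = (-10 + 1024)² = 1014² = 1028196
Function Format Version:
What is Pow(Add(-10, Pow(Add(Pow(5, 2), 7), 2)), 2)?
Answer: 1028196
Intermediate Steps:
Pow(Add(-10, Pow(Add(Pow(5, 2), 7), 2)), 2) = Pow(Add(-10, Pow(Add(25, 7), 2)), 2) = Pow(Add(-10, Pow(32, 2)), 2) = Pow(Add(-10, 1024), 2) = Pow(1014, 2) = 1028196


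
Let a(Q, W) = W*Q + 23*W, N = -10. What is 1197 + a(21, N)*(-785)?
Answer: 346597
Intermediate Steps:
a(Q, W) = 23*W + Q*W (a(Q, W) = Q*W + 23*W = 23*W + Q*W)
1197 + a(21, N)*(-785) = 1197 - 10*(23 + 21)*(-785) = 1197 - 10*44*(-785) = 1197 - 440*(-785) = 1197 + 345400 = 346597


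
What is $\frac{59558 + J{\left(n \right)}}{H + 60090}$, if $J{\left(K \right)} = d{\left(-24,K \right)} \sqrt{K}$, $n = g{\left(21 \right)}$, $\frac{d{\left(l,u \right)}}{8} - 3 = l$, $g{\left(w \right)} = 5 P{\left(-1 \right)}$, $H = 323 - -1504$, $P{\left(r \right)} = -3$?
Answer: $\frac{59558}{61917} - \frac{56 i \sqrt{15}}{20639} \approx 0.9619 - 0.010509 i$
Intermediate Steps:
$H = 1827$ ($H = 323 + 1504 = 1827$)
$g{\left(w \right)} = -15$ ($g{\left(w \right)} = 5 \left(-3\right) = -15$)
$d{\left(l,u \right)} = 24 + 8 l$
$n = -15$
$J{\left(K \right)} = - 168 \sqrt{K}$ ($J{\left(K \right)} = \left(24 + 8 \left(-24\right)\right) \sqrt{K} = \left(24 - 192\right) \sqrt{K} = - 168 \sqrt{K}$)
$\frac{59558 + J{\left(n \right)}}{H + 60090} = \frac{59558 - 168 \sqrt{-15}}{1827 + 60090} = \frac{59558 - 168 i \sqrt{15}}{61917} = \left(59558 - 168 i \sqrt{15}\right) \frac{1}{61917} = \frac{59558}{61917} - \frac{56 i \sqrt{15}}{20639}$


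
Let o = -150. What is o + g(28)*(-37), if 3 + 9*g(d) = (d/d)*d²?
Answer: -30247/9 ≈ -3360.8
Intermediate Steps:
g(d) = -⅓ + d²/9 (g(d) = -⅓ + ((d/d)*d²)/9 = -⅓ + (1*d²)/9 = -⅓ + d²/9)
o + g(28)*(-37) = -150 + (-⅓ + (⅑)*28²)*(-37) = -150 + (-⅓ + (⅑)*784)*(-37) = -150 + (-⅓ + 784/9)*(-37) = -150 + (781/9)*(-37) = -150 - 28897/9 = -30247/9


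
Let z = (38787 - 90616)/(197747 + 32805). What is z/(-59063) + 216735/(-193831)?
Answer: -2951290556739461/2639414709864856 ≈ -1.1182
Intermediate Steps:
z = -51829/230552 ≈ -0.22480
z/(-59063) + 216735/(-193831) = -51829/230552/(-59063) + 216735/(-193831) = -51829/230552*(-1/59063) + 216735*(-1/193831) = 51829/13617092776 - 216735/193831 = -2951290556739461/2639414709864856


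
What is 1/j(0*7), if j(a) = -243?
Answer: -1/243 ≈ -0.0041152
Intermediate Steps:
1/j(0*7) = 1/(-243) = -1/243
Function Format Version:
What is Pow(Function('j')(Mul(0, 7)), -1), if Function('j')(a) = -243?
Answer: Rational(-1, 243) ≈ -0.0041152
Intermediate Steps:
Pow(Function('j')(Mul(0, 7)), -1) = Pow(-243, -1) = Rational(-1, 243)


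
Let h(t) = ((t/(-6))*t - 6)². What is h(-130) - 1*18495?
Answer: 71540569/9 ≈ 7.9490e+6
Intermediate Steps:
h(t) = (-6 - t²/6)² (h(t) = ((t*(-⅙))*t - 6)² = ((-t/6)*t - 6)² = (-t²/6 - 6)² = (-6 - t²/6)²)
h(-130) - 1*18495 = (36 + (-130)²)²/36 - 1*18495 = (36 + 16900)²/36 - 18495 = (1/36)*16936² - 18495 = (1/36)*286828096 - 18495 = 71707024/9 - 18495 = 71540569/9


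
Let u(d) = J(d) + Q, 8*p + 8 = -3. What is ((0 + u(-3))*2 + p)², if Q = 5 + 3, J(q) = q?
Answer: 4761/64 ≈ 74.391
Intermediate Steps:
p = -11/8 (p = -1 + (⅛)*(-3) = -1 - 3/8 = -11/8 ≈ -1.3750)
Q = 8
u(d) = 8 + d (u(d) = d + 8 = 8 + d)
((0 + u(-3))*2 + p)² = ((0 + (8 - 3))*2 - 11/8)² = ((0 + 5)*2 - 11/8)² = (5*2 - 11/8)² = (10 - 11/8)² = (69/8)² = 4761/64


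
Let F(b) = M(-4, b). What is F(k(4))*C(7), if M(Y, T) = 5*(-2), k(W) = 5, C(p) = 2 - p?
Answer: 50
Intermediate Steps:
M(Y, T) = -10
F(b) = -10
F(k(4))*C(7) = -10*(2 - 1*7) = -10*(2 - 7) = -10*(-5) = 50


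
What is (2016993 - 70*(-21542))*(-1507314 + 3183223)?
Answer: 5907466939097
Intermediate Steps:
(2016993 - 70*(-21542))*(-1507314 + 3183223) = (2016993 + 1507940)*1675909 = 3524933*1675909 = 5907466939097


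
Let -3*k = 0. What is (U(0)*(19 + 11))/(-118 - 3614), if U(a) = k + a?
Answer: 0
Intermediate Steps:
k = 0 (k = -⅓*0 = 0)
U(a) = a (U(a) = 0 + a = a)
(U(0)*(19 + 11))/(-118 - 3614) = (0*(19 + 11))/(-118 - 3614) = (0*30)/(-3732) = 0*(-1/3732) = 0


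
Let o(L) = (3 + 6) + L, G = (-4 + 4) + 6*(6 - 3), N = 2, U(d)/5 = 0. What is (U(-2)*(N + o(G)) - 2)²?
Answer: 4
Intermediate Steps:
U(d) = 0 (U(d) = 5*0 = 0)
G = 18 (G = 0 + 6*3 = 0 + 18 = 18)
o(L) = 9 + L
(U(-2)*(N + o(G)) - 2)² = (0*(2 + (9 + 18)) - 2)² = (0*(2 + 27) - 2)² = (0*29 - 2)² = (0 - 2)² = (-2)² = 4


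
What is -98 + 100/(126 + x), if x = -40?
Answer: -4164/43 ≈ -96.837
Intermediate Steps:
-98 + 100/(126 + x) = -98 + 100/(126 - 40) = -98 + 100/86 = -98 + 100*(1/86) = -98 + 50/43 = -4164/43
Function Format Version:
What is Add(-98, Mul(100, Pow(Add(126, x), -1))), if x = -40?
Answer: Rational(-4164, 43) ≈ -96.837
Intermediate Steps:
Add(-98, Mul(100, Pow(Add(126, x), -1))) = Add(-98, Mul(100, Pow(Add(126, -40), -1))) = Add(-98, Mul(100, Pow(86, -1))) = Add(-98, Mul(100, Rational(1, 86))) = Add(-98, Rational(50, 43)) = Rational(-4164, 43)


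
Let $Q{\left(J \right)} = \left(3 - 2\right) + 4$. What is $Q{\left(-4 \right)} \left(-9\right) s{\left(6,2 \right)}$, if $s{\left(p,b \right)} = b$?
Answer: $-90$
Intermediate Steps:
$Q{\left(J \right)} = 5$ ($Q{\left(J \right)} = 1 + 4 = 5$)
$Q{\left(-4 \right)} \left(-9\right) s{\left(6,2 \right)} = 5 \left(-9\right) 2 = \left(-45\right) 2 = -90$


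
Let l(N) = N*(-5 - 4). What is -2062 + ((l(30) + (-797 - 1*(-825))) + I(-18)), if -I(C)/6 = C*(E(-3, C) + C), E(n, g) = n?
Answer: -4572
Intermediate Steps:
l(N) = -9*N (l(N) = N*(-9) = -9*N)
I(C) = -6*C*(-3 + C)
-2062 + ((l(30) + (-797 - 1*(-825))) + I(-18)) = -2062 + ((-9*30 + (-797 - 1*(-825))) + 6*(-18)*(3 - 1*(-18))) = -2062 + ((-270 + (-797 + 825)) + 6*(-18)*(3 + 18)) = -2062 + ((-270 + 28) + 6*(-18)*21) = -2062 + (-242 - 2268) = -2062 - 2510 = -4572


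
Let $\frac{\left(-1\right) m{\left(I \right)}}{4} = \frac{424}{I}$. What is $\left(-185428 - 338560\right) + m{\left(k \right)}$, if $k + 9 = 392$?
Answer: $- \frac{200689100}{383} \approx -5.2399 \cdot 10^{5}$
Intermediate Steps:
$k = 383$ ($k = -9 + 392 = 383$)
$m{\left(I \right)} = - \frac{1696}{I}$ ($m{\left(I \right)} = - 4 \frac{424}{I} = - \frac{1696}{I}$)
$\left(-185428 - 338560\right) + m{\left(k \right)} = \left(-185428 - 338560\right) - \frac{1696}{383} = -523988 - \frac{1696}{383} = - \frac{200689100}{383}$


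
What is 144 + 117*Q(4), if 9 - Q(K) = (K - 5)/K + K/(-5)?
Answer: 26397/20 ≈ 1319.8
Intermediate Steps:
Q(K) = 9 + K/5 - (-5 + K)/K (Q(K) = 9 - ((K - 5)/K + K/(-5)) = 9 - ((-5 + K)/K + K*(-⅕)) = 9 - ((-5 + K)/K - K/5) = 9 - (-K/5 + (-5 + K)/K) = 9 + (K/5 - (-5 + K)/K) = 9 + K/5 - (-5 + K)/K)
144 + 117*Q(4) = 144 + 117*(8 + 5/4 + (⅕)*4) = 144 + 117*(8 + 5*(¼) + ⅘) = 144 + 117*(8 + 5/4 + ⅘) = 144 + 117*(201/20) = 144 + 23517/20 = 26397/20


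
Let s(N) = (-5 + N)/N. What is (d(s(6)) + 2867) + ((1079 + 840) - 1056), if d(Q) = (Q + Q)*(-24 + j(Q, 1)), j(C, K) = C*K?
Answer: 66997/18 ≈ 3722.1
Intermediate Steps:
s(N) = (-5 + N)/N
d(Q) = 2*Q*(-24 + Q) (d(Q) = (Q + Q)*(-24 + Q*1) = (2*Q)*(-24 + Q) = 2*Q*(-24 + Q))
(d(s(6)) + 2867) + ((1079 + 840) - 1056) = (2*((-5 + 6)/6)*(-24 + (-5 + 6)/6) + 2867) + ((1079 + 840) - 1056) = (2*((1/6)*1)*(-24 + (1/6)*1) + 2867) + (1919 - 1056) = (2*(1/6)*(-24 + 1/6) + 2867) + 863 = (2*(1/6)*(-143/6) + 2867) + 863 = (-143/18 + 2867) + 863 = 51463/18 + 863 = 66997/18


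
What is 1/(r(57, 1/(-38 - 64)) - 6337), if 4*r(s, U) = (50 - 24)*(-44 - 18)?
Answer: -1/6740 ≈ -0.00014837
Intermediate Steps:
r(s, U) = -403 (r(s, U) = ((50 - 24)*(-44 - 18))/4 = (26*(-62))/4 = (1/4)*(-1612) = -403)
1/(r(57, 1/(-38 - 64)) - 6337) = 1/(-403 - 6337) = 1/(-6740) = -1/6740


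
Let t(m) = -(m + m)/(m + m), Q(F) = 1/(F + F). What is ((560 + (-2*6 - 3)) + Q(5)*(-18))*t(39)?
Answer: -2716/5 ≈ -543.20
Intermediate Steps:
Q(F) = 1/(2*F)
t(m) = -1 (t(m) = -2*m/(2*m) = -2*m*1/(2*m) = -1*1 = -1)
((560 + (-2*6 - 3)) + Q(5)*(-18))*t(39) = ((560 + (-2*6 - 3)) + ((½)/5)*(-18))*(-1) = ((560 + (-12 - 3)) + ((½)*(⅕))*(-18))*(-1) = ((560 - 15) + (⅒)*(-18))*(-1) = (545 - 9/5)*(-1) = (2716/5)*(-1) = -2716/5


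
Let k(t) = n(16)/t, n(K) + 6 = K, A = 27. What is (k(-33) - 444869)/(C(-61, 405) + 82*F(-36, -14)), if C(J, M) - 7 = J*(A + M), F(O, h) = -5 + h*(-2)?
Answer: 14680687/807147 ≈ 18.188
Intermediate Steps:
F(O, h) = -5 - 2*h
n(K) = -6 + K
C(J, M) = 7 + J*(27 + M)
k(t) = 10/t (k(t) = (-6 + 16)/t = 10/t)
(k(-33) - 444869)/(C(-61, 405) + 82*F(-36, -14)) = (10/(-33) - 444869)/((7 + 27*(-61) - 61*405) + 82*(-5 - 2*(-14))) = (10*(-1/33) - 444869)/((7 - 1647 - 24705) + 82*(-5 + 28)) = (-10/33 - 444869)/(-26345 + 82*23) = -14680687/(33*(-26345 + 1886)) = -14680687/33/(-24459) = -14680687/33*(-1/24459) = 14680687/807147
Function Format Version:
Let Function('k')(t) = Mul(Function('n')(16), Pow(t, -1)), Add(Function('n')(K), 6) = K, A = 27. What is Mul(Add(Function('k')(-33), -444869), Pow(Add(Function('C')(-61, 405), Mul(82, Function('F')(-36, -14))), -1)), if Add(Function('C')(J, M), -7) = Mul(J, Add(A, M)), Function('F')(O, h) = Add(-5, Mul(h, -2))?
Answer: Rational(14680687, 807147) ≈ 18.188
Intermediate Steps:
Function('F')(O, h) = Add(-5, Mul(-2, h))
Function('n')(K) = Add(-6, K)
Function('C')(J, M) = Add(7, Mul(J, Add(27, M)))
Function('k')(t) = Mul(10, Pow(t, -1)) (Function('k')(t) = Mul(Add(-6, 16), Pow(t, -1)) = Mul(10, Pow(t, -1)))
Mul(Add(Function('k')(-33), -444869), Pow(Add(Function('C')(-61, 405), Mul(82, Function('F')(-36, -14))), -1)) = Mul(Add(Mul(10, Pow(-33, -1)), -444869), Pow(Add(Add(7, Mul(27, -61), Mul(-61, 405)), Mul(82, Add(-5, Mul(-2, -14)))), -1)) = Mul(Add(Mul(10, Rational(-1, 33)), -444869), Pow(Add(Add(7, -1647, -24705), Mul(82, Add(-5, 28))), -1)) = Mul(Add(Rational(-10, 33), -444869), Pow(Add(-26345, Mul(82, 23)), -1)) = Mul(Rational(-14680687, 33), Pow(Add(-26345, 1886), -1)) = Mul(Rational(-14680687, 33), Pow(-24459, -1)) = Mul(Rational(-14680687, 33), Rational(-1, 24459)) = Rational(14680687, 807147)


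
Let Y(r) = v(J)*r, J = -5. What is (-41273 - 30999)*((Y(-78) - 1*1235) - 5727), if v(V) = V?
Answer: 474971584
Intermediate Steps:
Y(r) = -5*r
(-41273 - 30999)*((Y(-78) - 1*1235) - 5727) = (-41273 - 30999)*((-5*(-78) - 1*1235) - 5727) = -72272*((390 - 1235) - 5727) = -72272*(-845 - 5727) = -72272*(-6572) = 474971584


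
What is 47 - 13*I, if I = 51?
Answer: -616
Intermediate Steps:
47 - 13*I = 47 - 13*51 = 47 - 663 = -616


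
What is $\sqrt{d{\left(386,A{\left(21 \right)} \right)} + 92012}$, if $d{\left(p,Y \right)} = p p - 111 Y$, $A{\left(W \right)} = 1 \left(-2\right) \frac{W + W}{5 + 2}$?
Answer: $2 \sqrt{60585} \approx 492.28$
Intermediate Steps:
$A{\left(W \right)} = - \frac{4 W}{7}$ ($A{\left(W \right)} = - 2 \frac{2 W}{7} = - \frac{4 W}{7}$)
$d{\left(p,Y \right)} = p^{2} - 111 Y$
$\sqrt{d{\left(386,A{\left(21 \right)} \right)} + 92012} = \sqrt{\left(386^{2} - 111 \left(\left(- \frac{4}{7}\right) 21\right)\right) + 92012} = \sqrt{\left(148996 - -1332\right) + 92012} = \sqrt{\left(148996 + 1332\right) + 92012} = \sqrt{150328 + 92012} = \sqrt{242340} = 2 \sqrt{60585}$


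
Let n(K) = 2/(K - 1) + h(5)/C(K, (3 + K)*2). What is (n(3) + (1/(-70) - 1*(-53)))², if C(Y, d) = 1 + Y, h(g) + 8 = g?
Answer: 55547209/19600 ≈ 2834.0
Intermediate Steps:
h(g) = -8 + g
n(K) = -3/(1 + K) + 2/(-1 + K) (n(K) = 2/(K - 1) + (-8 + 5)/(1 + K) = 2/(-1 + K) - 3/(1 + K) = -3/(1 + K) + 2/(-1 + K))
(n(3) + (1/(-70) - 1*(-53)))² = ((5 - 1*3)/(-1 + 3²) + (1/(-70) - 1*(-53)))² = ((5 - 3)/(-1 + 9) + (-1/70 + 53))² = (2/8 + 3709/70)² = ((⅛)*2 + 3709/70)² = (¼ + 3709/70)² = (7453/140)² = 55547209/19600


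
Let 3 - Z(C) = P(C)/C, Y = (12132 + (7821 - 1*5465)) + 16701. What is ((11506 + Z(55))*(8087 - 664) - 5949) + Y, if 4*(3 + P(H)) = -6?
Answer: 9400286977/110 ≈ 8.5457e+7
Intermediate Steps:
P(H) = -9/2 (P(H) = -3 + (1/4)*(-6) = -3 - 3/2 = -9/2)
Y = 31189 (Y = (12132 + (7821 - 5465)) + 16701 = (12132 + 2356) + 16701 = 14488 + 16701 = 31189)
Z(C) = 3 + 9/(2*C) (Z(C) = 3 - (-9)/(2*C) = 3 + 9/(2*C))
((11506 + Z(55))*(8087 - 664) - 5949) + Y = ((11506 + (3 + (9/2)/55))*(8087 - 664) - 5949) + 31189 = ((11506 + (3 + (9/2)*(1/55)))*7423 - 5949) + 31189 = ((11506 + (3 + 9/110))*7423 - 5949) + 31189 = ((11506 + 339/110)*7423 - 5949) + 31189 = ((1265999/110)*7423 - 5949) + 31189 = (9397510577/110 - 5949) + 31189 = 9396856187/110 + 31189 = 9400286977/110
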